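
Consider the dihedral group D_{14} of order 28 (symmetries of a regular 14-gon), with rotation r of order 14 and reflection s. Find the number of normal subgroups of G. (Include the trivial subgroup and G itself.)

7

G has 28 subgroups. Checking conjugation-invariance by order — order 1: 1/1 normal; order 2: 1/15 normal; order 4: 0/7 normal; order 7: 1/1 normal; order 14: 3/3 normal; order 28: 1/1 normal.
Total normal subgroups: 7.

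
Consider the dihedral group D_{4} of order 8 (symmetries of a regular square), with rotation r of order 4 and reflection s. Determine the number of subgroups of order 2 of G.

|G| = 8 and 2 | 8, so subgroups of order 2 are possible by Lagrange.
The subgroups of order 2 are: {e, r^2}; {e, r^2s}; {e, r^3s}; {e, rs}; … (5 in all).
So G has 5 subgroups of order 2.

5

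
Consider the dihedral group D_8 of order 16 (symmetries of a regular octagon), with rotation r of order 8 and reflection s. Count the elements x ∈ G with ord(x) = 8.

4

The elements of order 8 are: r, r^3, r^5, r^7.
That's 4.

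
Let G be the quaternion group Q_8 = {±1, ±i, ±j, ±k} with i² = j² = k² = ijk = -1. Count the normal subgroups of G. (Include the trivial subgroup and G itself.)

G has 6 subgroups. Checking conjugation-invariance by order — order 1: 1/1 normal; order 2: 1/1 normal; order 4: 3/3 normal; order 8: 1/1 normal.
Total normal subgroups: 6.

6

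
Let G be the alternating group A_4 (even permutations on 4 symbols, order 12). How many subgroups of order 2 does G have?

3

|G| = 12 and 2 | 12, so subgroups of order 2 are possible by Lagrange.
The subgroups of order 2 are: {e, (1 2)(3 4)}; {e, (1 3)(2 4)}; {e, (1 4)(2 3)}.
So G has 3 subgroups of order 2.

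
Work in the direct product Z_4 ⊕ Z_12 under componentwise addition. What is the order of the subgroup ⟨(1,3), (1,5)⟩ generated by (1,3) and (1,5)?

24

|⟨(1,3)⟩| = 4 and |⟨(1,5)⟩| = 12, so |H| is a multiple of lcm(4, 12) = 12 and divides |G| = 48.
Closing under the operation: H = {(0,0), (0,2), (0,4), (0,6), (0,8), (0,10), (1,1), (1,3), (1,5), (1,7), (1,9), (1,11), (2,0), (2,2), (2,4), (2,6), (2,8), (2,10), (3,1), (3,3), (3,5), (3,7), (3,9), (3,11)}, so |H| = 24.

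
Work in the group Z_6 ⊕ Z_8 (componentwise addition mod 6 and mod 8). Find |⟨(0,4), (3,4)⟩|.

|⟨(0,4)⟩| = 2 and |⟨(3,4)⟩| = 2, so |H| is a multiple of lcm(2, 2) = 2 and divides |G| = 48.
Closing under the operation: H = {(0,0), (0,4), (3,0), (3,4)}, so |H| = 4.

4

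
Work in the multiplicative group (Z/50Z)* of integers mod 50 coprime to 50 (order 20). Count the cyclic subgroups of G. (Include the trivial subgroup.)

6

A cyclic subgroup of order d is generated by each of its φ(d) elements of order d, so the cyclic subgroups of order d number (#elements of order d)/φ(d).
Cyclic subgroups by order — order 1: 1; order 2: 1; order 4: 1; order 5: 1; order 10: 1; order 20: 1.
Total: 6.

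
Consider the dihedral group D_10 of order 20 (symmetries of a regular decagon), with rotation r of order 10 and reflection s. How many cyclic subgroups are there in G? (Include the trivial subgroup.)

14

Group the elements of G by the cyclic subgroup they generate; each cyclic subgroup of order d accounts for φ(d) elements.
Cyclic subgroups by order — order 1: 1; order 2: 11; order 5: 1; order 10: 1.
Total: 14.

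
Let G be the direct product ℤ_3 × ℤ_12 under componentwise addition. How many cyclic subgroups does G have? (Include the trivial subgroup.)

Group the elements of G by the cyclic subgroup they generate; each cyclic subgroup of order d accounts for φ(d) elements.
Cyclic subgroups by order — order 1: 1; order 2: 1; order 3: 4; order 4: 1; order 6: 4; order 12: 4.
Total: 15.

15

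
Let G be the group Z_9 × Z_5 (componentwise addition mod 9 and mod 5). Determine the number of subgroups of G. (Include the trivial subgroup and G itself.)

6

|G| = 45, so by Lagrange every subgroup order divides 45. Divisors: 1, 3, 5, 9, 15, 45.
Subgroups by order — order 1: 1; order 3: 1; order 5: 1; order 9: 1; order 15: 1; order 45: 1.
Total: 1 + 1 + 1 + 1 + 1 + 1 = 6.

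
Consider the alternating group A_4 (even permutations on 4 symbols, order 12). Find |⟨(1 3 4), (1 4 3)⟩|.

|⟨(1 3 4)⟩| = 3 and |⟨(1 4 3)⟩| = 3, so |H| is a multiple of lcm(3, 3) = 3 and divides |G| = 12.
Closing under the operation: H = {e, (1 3 4), (1 4 3)}, so |H| = 3.

3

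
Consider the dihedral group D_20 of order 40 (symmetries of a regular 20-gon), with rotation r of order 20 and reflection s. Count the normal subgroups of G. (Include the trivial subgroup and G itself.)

G has 48 subgroups. Checking conjugation-invariance by order — order 1: 1/1 normal; order 2: 1/21 normal; order 4: 1/11 normal; order 5: 1/1 normal; order 8: 0/5 normal; order 10: 1/5 normal; order 20: 3/3 normal; order 40: 1/1 normal.
Total normal subgroups: 9.

9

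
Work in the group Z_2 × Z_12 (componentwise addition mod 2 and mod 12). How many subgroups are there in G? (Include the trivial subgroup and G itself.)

16

|G| = 24, so by Lagrange every subgroup order divides 24. Divisors: 1, 2, 3, 4, 6, 8, 12, 24.
Subgroups by order — order 1: 1; order 2: 3; order 3: 1; order 4: 3; order 6: 3; order 8: 1; order 12: 3; order 24: 1.
Total: 1 + 3 + 1 + 3 + 3 + 1 + 3 + 1 = 16.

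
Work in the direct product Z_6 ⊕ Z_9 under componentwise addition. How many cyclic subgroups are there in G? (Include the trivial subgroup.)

A cyclic subgroup of order d is generated by each of its φ(d) elements of order d, so the cyclic subgroups of order d number (#elements of order d)/φ(d).
Cyclic subgroups by order — order 1: 1; order 2: 1; order 3: 4; order 6: 4; order 9: 3; order 18: 3.
Total: 16.

16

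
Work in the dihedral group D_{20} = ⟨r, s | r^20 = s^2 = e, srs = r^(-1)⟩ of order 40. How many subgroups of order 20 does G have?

3

|G| = 40 and 20 | 40, so subgroups of order 20 are possible by Lagrange.
The subgroups of order 20 are: {e, r, r^2, r^3, r^4, r^5, r^6, r^7, r^8, r^9, r^10, r^11, r^12, r^13, r^14, r^15, r^16, r^17, r^18, r^19}; {e, r^2, r^4, r^6, r^8, r^10, r^12, r^14, r^16, r^18, s, r^2s, r^4s, r^6s, r^8s, r^10s, r^12s, r^14s, r^16s, r^18s}; {e, r^2, r^4, r^6, r^8, r^10, r^12, r^14, r^16, r^18, rs, r^3s, r^5s, r^7s, r^9s, r^11s, r^13s, r^15s, r^17s, r^19s}.
So G has 3 subgroups of order 20.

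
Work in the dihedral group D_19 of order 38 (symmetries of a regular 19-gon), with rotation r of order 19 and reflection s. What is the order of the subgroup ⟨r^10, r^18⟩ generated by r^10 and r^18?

19

|⟨r^10⟩| = 19 and |⟨r^18⟩| = 19, so |H| is a multiple of lcm(19, 19) = 19 and divides |G| = 38.
Closing under the operation: H = {e, r, r^2, r^3, r^4, r^5, r^6, r^7, r^8, r^9, r^10, r^11, r^12, r^13, r^14, r^15, r^16, r^17, r^18}, so |H| = 19.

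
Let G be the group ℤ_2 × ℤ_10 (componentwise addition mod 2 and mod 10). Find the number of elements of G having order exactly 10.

12

An element (a,b) has order lcm(ord(a), ord(b)); count pairs with lcm equal to 10.
Enumerating gives 12 such elements.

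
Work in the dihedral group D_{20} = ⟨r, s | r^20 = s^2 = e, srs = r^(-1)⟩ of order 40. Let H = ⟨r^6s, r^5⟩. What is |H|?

|⟨r^6s⟩| = 2 and |⟨r^5⟩| = 4, so |H| is a multiple of lcm(2, 4) = 4 and divides |G| = 40.
Closing under the operation: H = {e, r^5, r^10, r^15, rs, r^6s, r^11s, r^16s}, so |H| = 8.

8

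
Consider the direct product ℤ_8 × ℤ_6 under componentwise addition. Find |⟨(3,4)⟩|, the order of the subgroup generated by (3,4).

24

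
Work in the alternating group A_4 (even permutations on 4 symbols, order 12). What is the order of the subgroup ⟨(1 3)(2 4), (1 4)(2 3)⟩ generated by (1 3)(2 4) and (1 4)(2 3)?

4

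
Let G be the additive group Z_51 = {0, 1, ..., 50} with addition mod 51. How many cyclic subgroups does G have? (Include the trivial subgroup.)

4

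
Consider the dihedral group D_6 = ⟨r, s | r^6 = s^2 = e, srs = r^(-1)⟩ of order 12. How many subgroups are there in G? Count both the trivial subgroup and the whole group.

16

|G| = 12, so by Lagrange every subgroup order divides 12. Divisors: 1, 2, 3, 4, 6, 12.
Subgroups by order — order 1: 1; order 2: 7; order 3: 1; order 4: 3; order 6: 3; order 12: 1.
Total: 1 + 7 + 1 + 3 + 3 + 1 = 16.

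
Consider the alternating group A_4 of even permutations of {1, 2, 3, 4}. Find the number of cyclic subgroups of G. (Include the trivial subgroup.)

8

Group the elements of G by the cyclic subgroup they generate; each cyclic subgroup of order d accounts for φ(d) elements.
Cyclic subgroups by order — order 1: 1; order 2: 3; order 3: 4.
Total: 8.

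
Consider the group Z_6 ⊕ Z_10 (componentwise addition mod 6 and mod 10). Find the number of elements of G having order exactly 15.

An element (a,b) has order lcm(ord(a), ord(b)); count pairs with lcm equal to 15.
Enumerating gives 8 such elements.

8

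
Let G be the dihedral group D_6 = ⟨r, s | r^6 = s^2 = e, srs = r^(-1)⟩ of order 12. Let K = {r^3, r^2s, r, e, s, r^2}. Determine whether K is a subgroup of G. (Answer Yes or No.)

r ∈ K but its inverse r^5 ∉ K, so K is not a subgroup.

No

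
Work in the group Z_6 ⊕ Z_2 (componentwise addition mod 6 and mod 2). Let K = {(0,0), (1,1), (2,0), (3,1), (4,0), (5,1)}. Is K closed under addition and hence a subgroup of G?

|K| = 6 divides |G| = 12, consistent with Lagrange.
K contains the identity, every element's inverse is in K, and K is closed under +: it is a subgroup.
In fact K = ⟨(1,1)⟩.

Yes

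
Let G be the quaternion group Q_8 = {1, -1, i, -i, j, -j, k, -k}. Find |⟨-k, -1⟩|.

|⟨-k⟩| = 4 and |⟨-1⟩| = 2, so |H| is a multiple of lcm(4, 2) = 4 and divides |G| = 8.
Closing under the operation: H = {1, -1, k, -k}, so |H| = 4.

4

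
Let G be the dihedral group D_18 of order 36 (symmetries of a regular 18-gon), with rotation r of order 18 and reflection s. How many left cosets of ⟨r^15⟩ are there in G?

|⟨r^15⟩| = 6 and |G| = 36.
By Lagrange, [G : H] = |G|/|H| = 36/6 = 6.

6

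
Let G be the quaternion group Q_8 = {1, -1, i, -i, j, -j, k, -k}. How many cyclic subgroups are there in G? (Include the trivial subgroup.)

5

Group the elements of G by the cyclic subgroup they generate; each cyclic subgroup of order d accounts for φ(d) elements.
Cyclic subgroups by order — order 1: 1; order 2: 1; order 4: 3.
Total: 5.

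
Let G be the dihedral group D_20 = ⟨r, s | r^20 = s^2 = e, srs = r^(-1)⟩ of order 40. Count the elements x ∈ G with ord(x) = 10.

4

The elements of order 10 are: r^2, r^6, r^14, r^18.
That's 4.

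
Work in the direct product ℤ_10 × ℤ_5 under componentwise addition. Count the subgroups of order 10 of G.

6

|G| = 50 and 10 | 50, so subgroups of order 10 are possible by Lagrange.
The subgroups of order 10 are: {(0,0), (0,1), (0,2), (0,3), (0,4), (5,0), (5,1), (5,2), (5,3), (5,4)}; {(0,0), (1,0), (2,0), (3,0), (4,0), (5,0), (6,0), (7,0), (8,0), (9,0)}; {(0,0), (1,1), (2,2), (3,3), (4,4), (5,0), (6,1), (7,2), (8,3), (9,4)}; {(0,0), (1,2), (2,4), (3,1), (4,3), (5,0), (6,2), (7,4), (8,1), (9,3)}; … (6 in all).
So G has 6 subgroups of order 10.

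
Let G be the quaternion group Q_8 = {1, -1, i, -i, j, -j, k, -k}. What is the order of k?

Computing powers of k: the smallest k with (k)^k = e is k = 4.

4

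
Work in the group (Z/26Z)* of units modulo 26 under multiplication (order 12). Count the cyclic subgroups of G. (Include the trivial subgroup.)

A cyclic subgroup of order d is generated by each of its φ(d) elements of order d, so the cyclic subgroups of order d number (#elements of order d)/φ(d).
Cyclic subgroups by order — order 1: 1; order 2: 1; order 3: 1; order 4: 1; order 6: 1; order 12: 1.
Total: 6.

6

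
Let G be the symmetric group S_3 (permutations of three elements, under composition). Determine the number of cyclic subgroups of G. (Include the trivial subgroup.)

5

A cyclic subgroup of order d is generated by each of its φ(d) elements of order d, so the cyclic subgroups of order d number (#elements of order d)/φ(d).
Cyclic subgroups by order — order 1: 1; order 2: 3; order 3: 1.
Total: 5.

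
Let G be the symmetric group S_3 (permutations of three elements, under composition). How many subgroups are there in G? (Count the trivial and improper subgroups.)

6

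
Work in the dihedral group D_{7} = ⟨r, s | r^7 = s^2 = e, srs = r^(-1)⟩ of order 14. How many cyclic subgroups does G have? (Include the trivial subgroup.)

9

Each element a generates a cyclic subgroup ⟨a⟩; distinct elements may generate the same one (a cyclic group of order d has φ(d) generators).
Cyclic subgroups by order — order 1: 1; order 2: 7; order 7: 1.
Total: 9.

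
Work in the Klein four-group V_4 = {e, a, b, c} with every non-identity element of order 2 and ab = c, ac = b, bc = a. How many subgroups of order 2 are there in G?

|G| = 4 and 2 | 4, so subgroups of order 2 are possible by Lagrange.
The subgroups of order 2 are: {e, a}; {e, b}; {e, c}.
So G has 3 subgroups of order 2.

3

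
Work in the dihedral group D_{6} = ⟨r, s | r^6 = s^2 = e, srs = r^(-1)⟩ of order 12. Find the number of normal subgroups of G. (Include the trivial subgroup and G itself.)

G has 16 subgroups. Checking conjugation-invariance by order — order 1: 1/1 normal; order 2: 1/7 normal; order 3: 1/1 normal; order 4: 0/3 normal; order 6: 3/3 normal; order 12: 1/1 normal.
Total normal subgroups: 7.

7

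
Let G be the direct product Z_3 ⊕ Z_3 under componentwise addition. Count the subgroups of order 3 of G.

|G| = 9 and 3 | 9, so subgroups of order 3 are possible by Lagrange.
The subgroups of order 3 are: {(0,0), (0,1), (0,2)}; {(0,0), (1,0), (2,0)}; {(0,0), (1,1), (2,2)}; {(0,0), (1,2), (2,1)}.
So G has 4 subgroups of order 3.

4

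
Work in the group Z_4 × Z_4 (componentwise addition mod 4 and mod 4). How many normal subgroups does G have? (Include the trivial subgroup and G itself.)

15

G is abelian, so every subgroup is normal.
G has 15 subgroups in total, hence 15 normal subgroups.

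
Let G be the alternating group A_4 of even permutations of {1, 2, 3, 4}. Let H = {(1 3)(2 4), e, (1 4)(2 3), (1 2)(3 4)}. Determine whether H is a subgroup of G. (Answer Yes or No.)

|H| = 4 divides |G| = 12, consistent with Lagrange.
H contains the identity, every element's inverse is in H, and H is closed under ∘: it is a subgroup.

Yes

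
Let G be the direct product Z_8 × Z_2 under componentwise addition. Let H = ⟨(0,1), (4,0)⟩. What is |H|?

|⟨(0,1)⟩| = 2 and |⟨(4,0)⟩| = 2, so |H| is a multiple of lcm(2, 2) = 2 and divides |G| = 16.
Closing under the operation: H = {(0,0), (0,1), (4,0), (4,1)}, so |H| = 4.

4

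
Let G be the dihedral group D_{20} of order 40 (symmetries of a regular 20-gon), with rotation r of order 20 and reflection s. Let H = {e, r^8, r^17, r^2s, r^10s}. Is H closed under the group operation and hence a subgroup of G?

No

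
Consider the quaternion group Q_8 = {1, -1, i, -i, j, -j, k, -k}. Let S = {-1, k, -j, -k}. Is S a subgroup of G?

No

The identity 1 ∉ S, so S is not a subgroup.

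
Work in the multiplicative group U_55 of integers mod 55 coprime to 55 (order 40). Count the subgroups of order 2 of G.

3

|G| = 40 and 2 | 40, so subgroups of order 2 are possible by Lagrange.
The subgroups of order 2 are: {1, 21}; {1, 34}; {1, 54}.
So G has 3 subgroups of order 2.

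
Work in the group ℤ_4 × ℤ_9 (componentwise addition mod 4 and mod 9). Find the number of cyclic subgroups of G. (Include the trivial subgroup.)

Group the elements of G by the cyclic subgroup they generate; each cyclic subgroup of order d accounts for φ(d) elements.
Cyclic subgroups by order — order 1: 1; order 2: 1; order 3: 1; order 4: 1; order 6: 1; order 9: 1; order 12: 1; order 18: 1; order 36: 1.
Total: 9.

9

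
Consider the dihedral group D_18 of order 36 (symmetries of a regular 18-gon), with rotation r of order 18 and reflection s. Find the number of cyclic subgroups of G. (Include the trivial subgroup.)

24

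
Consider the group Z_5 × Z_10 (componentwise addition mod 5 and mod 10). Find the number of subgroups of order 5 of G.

|G| = 50 and 5 | 50, so subgroups of order 5 are possible by Lagrange.
The subgroups of order 5 are: {(0,0), (0,2), (0,4), (0,6), (0,8)}; {(0,0), (1,0), (2,0), (3,0), (4,0)}; {(0,0), (1,2), (2,4), (3,6), (4,8)}; {(0,0), (1,4), (2,8), (3,2), (4,6)}; … (6 in all).
So G has 6 subgroups of order 5.

6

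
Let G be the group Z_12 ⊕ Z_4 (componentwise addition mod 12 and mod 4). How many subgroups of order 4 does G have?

7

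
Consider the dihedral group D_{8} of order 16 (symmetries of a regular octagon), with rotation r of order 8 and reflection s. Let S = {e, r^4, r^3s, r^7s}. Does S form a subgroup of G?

|S| = 4 divides |G| = 16, consistent with Lagrange.
S contains the identity, every element's inverse is in S, and S is closed under ·: it is a subgroup.

Yes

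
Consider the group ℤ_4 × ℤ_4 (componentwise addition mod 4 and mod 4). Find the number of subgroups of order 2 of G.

|G| = 16 and 2 | 16, so subgroups of order 2 are possible by Lagrange.
The subgroups of order 2 are: {(0,0), (0,2)}; {(0,0), (2,0)}; {(0,0), (2,2)}.
So G has 3 subgroups of order 2.

3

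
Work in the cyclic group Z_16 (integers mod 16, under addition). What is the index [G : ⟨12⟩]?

|⟨12⟩| = 4 and |G| = 16.
By Lagrange, [G : H] = |G|/|H| = 16/4 = 4.

4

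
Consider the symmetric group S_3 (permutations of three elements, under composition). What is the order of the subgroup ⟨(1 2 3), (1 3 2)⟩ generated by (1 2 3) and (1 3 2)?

|⟨(1 2 3)⟩| = 3 and |⟨(1 3 2)⟩| = 3, so |H| is a multiple of lcm(3, 3) = 3 and divides |G| = 6.
Closing under the operation: H = {e, (1 2 3), (1 3 2)}, so |H| = 3.

3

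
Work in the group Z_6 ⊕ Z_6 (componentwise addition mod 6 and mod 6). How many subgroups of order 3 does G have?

|G| = 36 and 3 | 36, so subgroups of order 3 are possible by Lagrange.
The subgroups of order 3 are: {(0,0), (0,2), (0,4)}; {(0,0), (2,0), (4,0)}; {(0,0), (2,2), (4,4)}; {(0,0), (2,4), (4,2)}.
So G has 4 subgroups of order 3.

4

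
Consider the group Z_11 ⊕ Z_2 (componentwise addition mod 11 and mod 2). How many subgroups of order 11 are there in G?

1

|G| = 22 and 11 | 22, so subgroups of order 11 are possible by Lagrange.
The subgroups of order 11 are: {(0,0), (1,0), (2,0), (3,0), (4,0), (5,0), (6,0), (7,0), (8,0), (9,0), (10,0)}.
So G has 1 subgroup of order 11.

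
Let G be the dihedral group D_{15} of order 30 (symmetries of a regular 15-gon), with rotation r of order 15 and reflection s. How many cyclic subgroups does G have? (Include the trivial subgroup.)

A cyclic subgroup of order d is generated by each of its φ(d) elements of order d, so the cyclic subgroups of order d number (#elements of order d)/φ(d).
Cyclic subgroups by order — order 1: 1; order 2: 15; order 3: 1; order 5: 1; order 15: 1.
Total: 19.

19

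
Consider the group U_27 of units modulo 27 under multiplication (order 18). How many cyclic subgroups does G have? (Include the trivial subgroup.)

A cyclic subgroup of order d is generated by each of its φ(d) elements of order d, so the cyclic subgroups of order d number (#elements of order d)/φ(d).
Cyclic subgroups by order — order 1: 1; order 2: 1; order 3: 1; order 6: 1; order 9: 1; order 18: 1.
Total: 6.

6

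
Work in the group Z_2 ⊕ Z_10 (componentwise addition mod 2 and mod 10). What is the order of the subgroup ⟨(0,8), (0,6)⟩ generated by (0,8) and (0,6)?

5

|⟨(0,8)⟩| = 5 and |⟨(0,6)⟩| = 5, so |H| is a multiple of lcm(5, 5) = 5 and divides |G| = 20.
Closing under the operation: H = {(0,0), (0,2), (0,4), (0,6), (0,8)}, so |H| = 5.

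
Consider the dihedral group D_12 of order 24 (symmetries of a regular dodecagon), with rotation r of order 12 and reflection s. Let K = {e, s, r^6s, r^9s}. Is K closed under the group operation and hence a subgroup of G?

Closure fails: s · r^6s = r^6 ∉ K. So K is not a subgroup.

No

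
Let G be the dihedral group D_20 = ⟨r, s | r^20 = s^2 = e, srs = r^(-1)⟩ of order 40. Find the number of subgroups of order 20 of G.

3

|G| = 40 and 20 | 40, so subgroups of order 20 are possible by Lagrange.
The subgroups of order 20 are: {e, r, r^2, r^3, r^4, r^5, r^6, r^7, r^8, r^9, r^10, r^11, r^12, r^13, r^14, r^15, r^16, r^17, r^18, r^19}; {e, r^2, r^4, r^6, r^8, r^10, r^12, r^14, r^16, r^18, s, r^2s, r^4s, r^6s, r^8s, r^10s, r^12s, r^14s, r^16s, r^18s}; {e, r^2, r^4, r^6, r^8, r^10, r^12, r^14, r^16, r^18, rs, r^3s, r^5s, r^7s, r^9s, r^11s, r^13s, r^15s, r^17s, r^19s}.
So G has 3 subgroups of order 20.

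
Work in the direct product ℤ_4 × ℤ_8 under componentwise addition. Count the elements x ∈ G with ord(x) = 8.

16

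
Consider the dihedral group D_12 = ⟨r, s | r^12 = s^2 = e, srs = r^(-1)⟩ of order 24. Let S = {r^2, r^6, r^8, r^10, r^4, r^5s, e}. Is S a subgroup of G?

|S| = 7 does not divide |G| = 24, so by Lagrange S is not a subgroup.

No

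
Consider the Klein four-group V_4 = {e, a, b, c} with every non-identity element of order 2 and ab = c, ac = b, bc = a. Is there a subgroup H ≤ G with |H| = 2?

Yes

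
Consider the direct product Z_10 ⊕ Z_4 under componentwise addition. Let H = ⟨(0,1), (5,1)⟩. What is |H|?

8

|⟨(0,1)⟩| = 4 and |⟨(5,1)⟩| = 4, so |H| is a multiple of lcm(4, 4) = 4 and divides |G| = 40.
Closing under the operation: H = {(0,0), (0,1), (0,2), (0,3), (5,0), (5,1), (5,2), (5,3)}, so |H| = 8.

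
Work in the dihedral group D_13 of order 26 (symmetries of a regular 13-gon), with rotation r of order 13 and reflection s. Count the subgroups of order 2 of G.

|G| = 26 and 2 | 26, so subgroups of order 2 are possible by Lagrange.
The subgroups of order 2 are: {e, r^10s}; {e, r^11s}; {e, r^12s}; {e, r^2s}; … (13 in all).
So G has 13 subgroups of order 2.

13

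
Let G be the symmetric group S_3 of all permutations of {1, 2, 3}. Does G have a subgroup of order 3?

Yes

3 | 6. A subgroup of order 3 is {e, (1 2 3), (1 3 2)}.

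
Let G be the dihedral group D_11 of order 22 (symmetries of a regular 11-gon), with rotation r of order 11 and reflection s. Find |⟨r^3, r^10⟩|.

11

|⟨r^3⟩| = 11 and |⟨r^10⟩| = 11, so |H| is a multiple of lcm(11, 11) = 11 and divides |G| = 22.
Closing under the operation: H = {e, r, r^2, r^3, r^4, r^5, r^6, r^7, r^8, r^9, r^10}, so |H| = 11.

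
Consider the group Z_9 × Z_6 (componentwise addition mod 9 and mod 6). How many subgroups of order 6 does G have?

4

|G| = 54 and 6 | 54, so subgroups of order 6 are possible by Lagrange.
The subgroups of order 6 are: {(0,0), (0,1), (0,2), (0,3), (0,4), (0,5)}; {(0,0), (0,3), (3,0), (3,3), (6,0), (6,3)}; {(0,0), (0,3), (3,1), (3,4), (6,2), (6,5)}; {(0,0), (0,3), (3,2), (3,5), (6,1), (6,4)}.
So G has 4 subgroups of order 6.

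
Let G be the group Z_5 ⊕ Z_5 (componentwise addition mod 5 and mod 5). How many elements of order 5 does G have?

An element (a,b) has order lcm(ord(a), ord(b)); count pairs with lcm equal to 5.
Enumerating gives 24 such elements.

24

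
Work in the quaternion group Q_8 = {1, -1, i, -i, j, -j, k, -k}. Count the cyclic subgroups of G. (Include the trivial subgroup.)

5

A cyclic subgroup of order d is generated by each of its φ(d) elements of order d, so the cyclic subgroups of order d number (#elements of order d)/φ(d).
Cyclic subgroups by order — order 1: 1; order 2: 1; order 4: 3.
Total: 5.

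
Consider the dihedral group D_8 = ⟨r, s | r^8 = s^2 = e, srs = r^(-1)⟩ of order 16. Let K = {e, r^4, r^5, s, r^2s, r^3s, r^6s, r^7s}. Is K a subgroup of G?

No

r^5 ∈ K but its inverse r^3 ∉ K, so K is not a subgroup.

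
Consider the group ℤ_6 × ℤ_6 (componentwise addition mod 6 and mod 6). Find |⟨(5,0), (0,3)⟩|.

12

|⟨(5,0)⟩| = 6 and |⟨(0,3)⟩| = 2, so |H| is a multiple of lcm(6, 2) = 6 and divides |G| = 36.
Closing under the operation: H = {(0,0), (0,3), (1,0), (1,3), (2,0), (2,3), (3,0), (3,3), (4,0), (4,3), (5,0), (5,3)}, so |H| = 12.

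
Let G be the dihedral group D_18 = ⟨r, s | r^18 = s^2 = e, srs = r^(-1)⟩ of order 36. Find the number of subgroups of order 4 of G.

9

|G| = 36 and 4 | 36, so subgroups of order 4 are possible by Lagrange.
The subgroups of order 4 are: {e, r^9, rs, r^10s}; {e, r^9, r^2s, r^11s}; {e, r^9, r^3s, r^12s}; {e, r^9, r^4s, r^13s}; … (9 in all).
So G has 9 subgroups of order 4.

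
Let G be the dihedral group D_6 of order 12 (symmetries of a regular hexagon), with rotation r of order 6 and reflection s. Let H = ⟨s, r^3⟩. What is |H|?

4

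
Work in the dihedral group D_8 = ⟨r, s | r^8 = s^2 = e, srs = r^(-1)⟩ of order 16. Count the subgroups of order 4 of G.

5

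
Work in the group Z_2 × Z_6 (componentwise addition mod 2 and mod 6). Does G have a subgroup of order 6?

Yes

6 | 12. A subgroup of order 6 is {(0,0), (0,1), (0,2), (0,3), (0,4), (0,5)}.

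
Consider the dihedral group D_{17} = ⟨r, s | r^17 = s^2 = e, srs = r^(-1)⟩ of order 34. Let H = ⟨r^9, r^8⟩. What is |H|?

17

|⟨r^9⟩| = 17 and |⟨r^8⟩| = 17, so |H| is a multiple of lcm(17, 17) = 17 and divides |G| = 34.
Closing under the operation: H = {e, r, r^2, r^3, r^4, r^5, r^6, r^7, r^8, r^9, r^10, r^11, r^12, r^13, r^14, r^15, r^16}, so |H| = 17.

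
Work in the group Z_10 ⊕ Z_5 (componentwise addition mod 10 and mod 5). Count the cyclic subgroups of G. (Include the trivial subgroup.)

14

Group the elements of G by the cyclic subgroup they generate; each cyclic subgroup of order d accounts for φ(d) elements.
Cyclic subgroups by order — order 1: 1; order 2: 1; order 5: 6; order 10: 6.
Total: 14.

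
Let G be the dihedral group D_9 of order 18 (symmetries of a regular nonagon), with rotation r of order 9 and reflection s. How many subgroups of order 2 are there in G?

9

|G| = 18 and 2 | 18, so subgroups of order 2 are possible by Lagrange.
The subgroups of order 2 are: {e, r^2s}; {e, r^3s}; {e, r^4s}; {e, r^5s}; … (9 in all).
So G has 9 subgroups of order 2.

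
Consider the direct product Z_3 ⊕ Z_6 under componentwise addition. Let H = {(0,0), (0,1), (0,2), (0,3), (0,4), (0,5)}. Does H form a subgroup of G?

Yes

|H| = 6 divides |G| = 18, consistent with Lagrange.
H contains the identity, every element's inverse is in H, and H is closed under +: it is a subgroup.
In fact H = ⟨(0,1)⟩.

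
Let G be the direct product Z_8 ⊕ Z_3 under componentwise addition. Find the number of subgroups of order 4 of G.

1

|G| = 24 and 4 | 24, so subgroups of order 4 are possible by Lagrange.
The subgroups of order 4 are: {(0,0), (2,0), (4,0), (6,0)}.
So G has 1 subgroup of order 4.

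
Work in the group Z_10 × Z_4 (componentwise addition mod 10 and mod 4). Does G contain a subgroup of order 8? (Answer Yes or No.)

Yes

8 | 40. A subgroup of order 8 is {(0,0), (0,1), (0,2), (0,3), (5,0), (5,1), (5,2), (5,3)}.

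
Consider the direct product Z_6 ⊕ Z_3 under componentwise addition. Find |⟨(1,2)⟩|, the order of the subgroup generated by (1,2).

The order of (1,2) in Z_6 × Z_3 is lcm(ord(1) in Z_6, ord(2) in Z_3).
ord(1) = 6 and ord(2) = 3, so |⟨(1,2)⟩| = lcm(6, 3) = 6.

6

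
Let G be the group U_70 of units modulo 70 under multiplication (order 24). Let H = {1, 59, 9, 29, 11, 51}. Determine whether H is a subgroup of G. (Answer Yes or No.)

No

9 ∈ H but its inverse 39 ∉ H, so H is not a subgroup.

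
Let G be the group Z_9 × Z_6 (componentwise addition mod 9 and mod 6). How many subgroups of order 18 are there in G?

4

|G| = 54 and 18 | 54, so subgroups of order 18 are possible by Lagrange.
The subgroups of order 18 are: {(0,0), (0,1), (0,2), (0,3), (0,4), (0,5), (3,0), (3,1), (3,2), (3,3), (3,4), (3,5), (6,0), (6,1), (6,2), (6,3), (6,4), (6,5)}; {(0,0), (0,3), (1,0), (1,3), (2,0), (2,3), (3,0), (3,3), (4,0), (4,3), (5,0), (5,3), (6,0), (6,3), (7,0), (7,3), (8,0), (8,3)}; {(0,0), (0,3), (1,1), (1,4), (2,2), (2,5), (3,0), (3,3), (4,1), (4,4), (5,2), (5,5), (6,0), (6,3), (7,1), (7,4), (8,2), (8,5)}; {(0,0), (0,3), (1,2), (1,5), (2,1), (2,4), (3,0), (3,3), (4,2), (4,5), (5,1), (5,4), (6,0), (6,3), (7,2), (7,5), (8,1), (8,4)}.
So G has 4 subgroups of order 18.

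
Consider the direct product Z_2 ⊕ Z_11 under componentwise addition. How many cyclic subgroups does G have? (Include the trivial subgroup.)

A cyclic subgroup of order d is generated by each of its φ(d) elements of order d, so the cyclic subgroups of order d number (#elements of order d)/φ(d).
Cyclic subgroups by order — order 1: 1; order 2: 1; order 11: 1; order 22: 1.
Total: 4.

4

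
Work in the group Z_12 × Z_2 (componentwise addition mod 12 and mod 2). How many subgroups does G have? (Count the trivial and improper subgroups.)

|G| = 24, so by Lagrange every subgroup order divides 24. Divisors: 1, 2, 3, 4, 6, 8, 12, 24.
Subgroups by order — order 1: 1; order 2: 3; order 3: 1; order 4: 3; order 6: 3; order 8: 1; order 12: 3; order 24: 1.
Total: 1 + 3 + 1 + 3 + 3 + 1 + 3 + 1 = 16.

16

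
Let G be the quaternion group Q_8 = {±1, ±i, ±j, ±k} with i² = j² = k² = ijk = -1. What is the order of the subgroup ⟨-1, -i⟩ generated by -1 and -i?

4

|⟨-1⟩| = 2 and |⟨-i⟩| = 4, so |H| is a multiple of lcm(2, 4) = 4 and divides |G| = 8.
Closing under the operation: H = {1, -1, i, -i}, so |H| = 4.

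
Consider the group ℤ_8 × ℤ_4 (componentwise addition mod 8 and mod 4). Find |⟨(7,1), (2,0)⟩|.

|⟨(7,1)⟩| = 8 and |⟨(2,0)⟩| = 4, so |H| is a multiple of lcm(8, 4) = 8 and divides |G| = 32.
Closing under the operation: H = {(0,0), (0,2), (1,1), (1,3), (2,0), (2,2), (3,1), (3,3), (4,0), (4,2), (5,1), (5,3), (6,0), (6,2), (7,1), (7,3)}, so |H| = 16.

16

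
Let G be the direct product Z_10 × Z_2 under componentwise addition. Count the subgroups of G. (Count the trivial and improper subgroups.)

10

|G| = 20, so by Lagrange every subgroup order divides 20. Divisors: 1, 2, 4, 5, 10, 20.
Subgroups by order — order 1: 1; order 2: 3; order 4: 1; order 5: 1; order 10: 3; order 20: 1.
Total: 1 + 3 + 1 + 1 + 3 + 1 = 10.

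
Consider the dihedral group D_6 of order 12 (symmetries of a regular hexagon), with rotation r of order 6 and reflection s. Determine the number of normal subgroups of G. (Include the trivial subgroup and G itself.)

7

G has 16 subgroups. Checking conjugation-invariance by order — order 1: 1/1 normal; order 2: 1/7 normal; order 3: 1/1 normal; order 4: 0/3 normal; order 6: 3/3 normal; order 12: 1/1 normal.
Total normal subgroups: 7.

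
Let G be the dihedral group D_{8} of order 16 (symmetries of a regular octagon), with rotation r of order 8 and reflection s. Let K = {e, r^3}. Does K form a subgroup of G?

r^3 ∈ K but its inverse r^5 ∉ K, so K is not a subgroup.

No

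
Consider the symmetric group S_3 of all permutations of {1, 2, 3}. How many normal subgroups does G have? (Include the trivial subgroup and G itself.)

G has 6 subgroups. Checking conjugation-invariance by order — order 1: 1/1 normal; order 2: 0/3 normal; order 3: 1/1 normal; order 6: 1/1 normal.
Total normal subgroups: 3.

3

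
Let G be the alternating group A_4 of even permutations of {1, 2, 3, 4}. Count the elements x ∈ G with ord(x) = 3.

8

The elements of order 3 are: (2 3 4), (2 4 3), (1 2 3), (1 2 4), (1 3 2), (1 3 4), (1 4 2), (1 4 3).
That's 8.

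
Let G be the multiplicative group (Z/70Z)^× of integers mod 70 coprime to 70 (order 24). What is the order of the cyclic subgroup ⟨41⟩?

Compute successive powers of 41 mod 70: 41, 1; 41^2 ≡ 1 (mod 70).
So |⟨41⟩| = 2.

2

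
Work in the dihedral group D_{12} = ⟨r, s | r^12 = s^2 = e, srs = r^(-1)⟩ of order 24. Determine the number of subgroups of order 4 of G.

|G| = 24 and 4 | 24, so subgroups of order 4 are possible by Lagrange.
The subgroups of order 4 are: {e, r^6, r^4s, r^10s}; {e, r^6, r^5s, r^11s}; {e, r^6, r^2s, r^8s}; {e, r^3, r^6, r^9}; … (7 in all).
So G has 7 subgroups of order 4.

7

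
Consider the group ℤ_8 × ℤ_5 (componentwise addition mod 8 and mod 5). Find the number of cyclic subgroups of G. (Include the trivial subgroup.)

8

Each element a generates a cyclic subgroup ⟨a⟩; distinct elements may generate the same one (a cyclic group of order d has φ(d) generators).
Cyclic subgroups by order — order 1: 1; order 2: 1; order 4: 1; order 5: 1; order 8: 1; order 10: 1; order 20: 1; order 40: 1.
Total: 8.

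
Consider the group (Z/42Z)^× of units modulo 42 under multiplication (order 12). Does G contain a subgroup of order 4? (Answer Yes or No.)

Yes

4 | 12. A subgroup of order 4 is {1, 13, 29, 41}.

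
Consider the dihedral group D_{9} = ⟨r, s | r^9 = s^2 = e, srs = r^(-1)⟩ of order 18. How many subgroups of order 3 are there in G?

|G| = 18 and 3 | 18, so subgroups of order 3 are possible by Lagrange.
The subgroups of order 3 are: {e, r^3, r^6}.
So G has 1 subgroup of order 3.

1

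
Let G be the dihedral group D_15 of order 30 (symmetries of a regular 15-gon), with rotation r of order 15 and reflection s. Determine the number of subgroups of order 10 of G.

3

|G| = 30 and 10 | 30, so subgroups of order 10 are possible by Lagrange.
The subgroups of order 10 are: {e, r^3, r^6, r^9, r^12, rs, r^4s, r^7s, r^10s, r^13s}; {e, r^3, r^6, r^9, r^12, r^2s, r^5s, r^8s, r^11s, r^14s}; {e, r^3, r^6, r^9, r^12, s, r^3s, r^6s, r^9s, r^12s}.
So G has 3 subgroups of order 10.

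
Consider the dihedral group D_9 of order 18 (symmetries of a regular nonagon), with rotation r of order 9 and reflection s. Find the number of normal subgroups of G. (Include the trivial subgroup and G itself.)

G has 16 subgroups. Checking conjugation-invariance by order — order 1: 1/1 normal; order 2: 0/9 normal; order 3: 1/1 normal; order 6: 0/3 normal; order 9: 1/1 normal; order 18: 1/1 normal.
Total normal subgroups: 4.

4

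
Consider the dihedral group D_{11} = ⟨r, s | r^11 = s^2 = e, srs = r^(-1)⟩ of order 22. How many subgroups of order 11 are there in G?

1

|G| = 22 and 11 | 22, so subgroups of order 11 are possible by Lagrange.
The subgroups of order 11 are: {e, r, r^2, r^3, r^4, r^5, r^6, r^7, r^8, r^9, r^10}.
So G has 1 subgroup of order 11.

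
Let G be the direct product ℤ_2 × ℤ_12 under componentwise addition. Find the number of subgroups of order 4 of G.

3

|G| = 24 and 4 | 24, so subgroups of order 4 are possible by Lagrange.
The subgroups of order 4 are: {(0,0), (0,3), (0,6), (0,9)}; {(0,0), (0,6), (1,0), (1,6)}; {(0,0), (0,6), (1,3), (1,9)}.
So G has 3 subgroups of order 4.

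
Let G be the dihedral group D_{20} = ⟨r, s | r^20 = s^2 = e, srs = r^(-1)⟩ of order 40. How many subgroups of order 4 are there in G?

11

|G| = 40 and 4 | 40, so subgroups of order 4 are possible by Lagrange.
The subgroups of order 4 are: {e, r^10, s, r^10s}; {e, r^10, rs, r^11s}; {e, r^10, r^2s, r^12s}; {e, r^10, r^3s, r^13s}; … (11 in all).
So G has 11 subgroups of order 4.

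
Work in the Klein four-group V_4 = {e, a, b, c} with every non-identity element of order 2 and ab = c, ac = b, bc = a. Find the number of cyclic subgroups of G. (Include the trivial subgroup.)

Each element a generates a cyclic subgroup ⟨a⟩; distinct elements may generate the same one (a cyclic group of order d has φ(d) generators).
Cyclic subgroups by order — order 1: 1; order 2: 3.
Total: 4.

4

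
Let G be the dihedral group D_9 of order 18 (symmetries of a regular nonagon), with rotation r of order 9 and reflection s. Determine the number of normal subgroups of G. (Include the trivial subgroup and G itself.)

4

G has 16 subgroups. Checking conjugation-invariance by order — order 1: 1/1 normal; order 2: 0/9 normal; order 3: 1/1 normal; order 6: 0/3 normal; order 9: 1/1 normal; order 18: 1/1 normal.
Total normal subgroups: 4.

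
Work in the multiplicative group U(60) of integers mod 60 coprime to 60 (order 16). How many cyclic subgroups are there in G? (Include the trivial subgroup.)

12

A cyclic subgroup of order d is generated by each of its φ(d) elements of order d, so the cyclic subgroups of order d number (#elements of order d)/φ(d).
Cyclic subgroups by order — order 1: 1; order 2: 7; order 4: 4.
Total: 12.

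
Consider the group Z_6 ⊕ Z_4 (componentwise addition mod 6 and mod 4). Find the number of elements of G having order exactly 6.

An element (a,b) has order lcm(ord(a), ord(b)); count pairs with lcm equal to 6.
Enumerating gives 6 such elements.

6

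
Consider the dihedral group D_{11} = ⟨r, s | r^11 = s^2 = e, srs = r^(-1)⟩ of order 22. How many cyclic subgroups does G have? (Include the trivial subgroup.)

13

A cyclic subgroup of order d is generated by each of its φ(d) elements of order d, so the cyclic subgroups of order d number (#elements of order d)/φ(d).
Cyclic subgroups by order — order 1: 1; order 2: 11; order 11: 1.
Total: 13.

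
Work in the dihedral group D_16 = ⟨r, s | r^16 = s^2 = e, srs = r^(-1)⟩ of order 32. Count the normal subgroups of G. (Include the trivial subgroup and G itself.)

G has 36 subgroups. Checking conjugation-invariance by order — order 1: 1/1 normal; order 2: 1/17 normal; order 4: 1/9 normal; order 8: 1/5 normal; order 16: 3/3 normal; order 32: 1/1 normal.
Total normal subgroups: 8.

8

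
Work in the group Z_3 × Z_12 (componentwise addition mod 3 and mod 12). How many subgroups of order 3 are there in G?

|G| = 36 and 3 | 36, so subgroups of order 3 are possible by Lagrange.
The subgroups of order 3 are: {(0,0), (0,4), (0,8)}; {(0,0), (1,0), (2,0)}; {(0,0), (1,4), (2,8)}; {(0,0), (1,8), (2,4)}.
So G has 4 subgroups of order 3.

4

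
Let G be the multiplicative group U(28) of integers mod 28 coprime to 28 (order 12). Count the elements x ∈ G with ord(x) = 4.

0

No element of G has order 4 (even though 4 | 12).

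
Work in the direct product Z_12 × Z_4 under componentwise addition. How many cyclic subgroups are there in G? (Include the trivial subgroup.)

20

A cyclic subgroup of order d is generated by each of its φ(d) elements of order d, so the cyclic subgroups of order d number (#elements of order d)/φ(d).
Cyclic subgroups by order — order 1: 1; order 2: 3; order 3: 1; order 4: 6; order 6: 3; order 12: 6.
Total: 20.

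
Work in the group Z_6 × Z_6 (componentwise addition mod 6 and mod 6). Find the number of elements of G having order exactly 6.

24

An element (a,b) has order lcm(ord(a), ord(b)); count pairs with lcm equal to 6.
Enumerating gives 24 such elements.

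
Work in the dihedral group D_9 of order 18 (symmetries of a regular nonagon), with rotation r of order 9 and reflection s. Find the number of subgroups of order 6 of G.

|G| = 18 and 6 | 18, so subgroups of order 6 are possible by Lagrange.
The subgroups of order 6 are: {e, r^3, r^6, r^2s, r^5s, r^8s}; {e, r^3, r^6, s, r^3s, r^6s}; {e, r^3, r^6, rs, r^4s, r^7s}.
So G has 3 subgroups of order 6.

3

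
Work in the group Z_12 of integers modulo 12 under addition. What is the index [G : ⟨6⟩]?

|⟨6⟩| = 2 and |G| = 12.
By Lagrange, [G : H] = |G|/|H| = 12/2 = 6.

6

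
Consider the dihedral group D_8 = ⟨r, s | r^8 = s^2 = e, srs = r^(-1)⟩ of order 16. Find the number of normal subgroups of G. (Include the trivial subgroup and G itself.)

7

G has 19 subgroups. Checking conjugation-invariance by order — order 1: 1/1 normal; order 2: 1/9 normal; order 4: 1/5 normal; order 8: 3/3 normal; order 16: 1/1 normal.
Total normal subgroups: 7.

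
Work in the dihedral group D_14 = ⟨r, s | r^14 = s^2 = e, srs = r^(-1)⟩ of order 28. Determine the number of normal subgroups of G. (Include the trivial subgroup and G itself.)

7

G has 28 subgroups. Checking conjugation-invariance by order — order 1: 1/1 normal; order 2: 1/15 normal; order 4: 0/7 normal; order 7: 1/1 normal; order 14: 3/3 normal; order 28: 1/1 normal.
Total normal subgroups: 7.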